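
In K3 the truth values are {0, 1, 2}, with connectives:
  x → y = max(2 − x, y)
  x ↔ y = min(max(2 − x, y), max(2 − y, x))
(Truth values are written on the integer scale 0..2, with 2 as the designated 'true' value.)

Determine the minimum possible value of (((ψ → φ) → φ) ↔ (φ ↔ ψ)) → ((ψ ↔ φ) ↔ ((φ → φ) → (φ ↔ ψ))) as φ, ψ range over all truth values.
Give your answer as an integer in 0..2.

1

Take φ = 0, ψ = 1:
ψ → φ = 1 → 0 = 1
(ψ → φ) → φ = 1 → 0 = 1
φ ↔ ψ = 0 ↔ 1 = 1
((ψ → φ) → φ) ↔ (φ ↔ ψ) = 1 ↔ 1 = 1
ψ ↔ φ = 1 ↔ 0 = 1
φ → φ = 0 → 0 = 2
φ ↔ ψ = 0 ↔ 1 = 1
(φ → φ) → (φ ↔ ψ) = 2 → 1 = 1
(ψ ↔ φ) ↔ ((φ → φ) → (φ ↔ ψ)) = 1 ↔ 1 = 1
(((ψ → φ) → φ) ↔ (φ ↔ ψ)) → ((ψ ↔ φ) ↔ ((φ → φ) → (φ ↔ ψ))) = 1 → 1 = 1
No assignment yields a value below 1, so this is the minimum.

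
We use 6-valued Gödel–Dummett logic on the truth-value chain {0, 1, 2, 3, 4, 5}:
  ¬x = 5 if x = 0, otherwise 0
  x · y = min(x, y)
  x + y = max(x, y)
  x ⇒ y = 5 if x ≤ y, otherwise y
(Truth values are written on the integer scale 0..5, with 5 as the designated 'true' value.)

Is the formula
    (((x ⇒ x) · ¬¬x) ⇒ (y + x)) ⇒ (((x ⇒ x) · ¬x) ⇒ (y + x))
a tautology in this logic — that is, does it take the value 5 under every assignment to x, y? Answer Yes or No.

Counterexample: take x = 0, y = 0.
x ⇒ x = 0 ⇒ 0 = 5
¬x = ¬0 = 5
¬¬x = ¬5 = 0
(x ⇒ x) · ¬¬x = 5 · 0 = 0
y + x = 0 + 0 = 0
((x ⇒ x) · ¬¬x) ⇒ (y + x) = 0 ⇒ 0 = 5
x ⇒ x = 0 ⇒ 0 = 5
¬x = ¬0 = 5
(x ⇒ x) · ¬x = 5 · 5 = 5
y + x = 0 + 0 = 0
((x ⇒ x) · ¬x) ⇒ (y + x) = 5 ⇒ 0 = 0
(((x ⇒ x) · ¬¬x) ⇒ (y + x)) ⇒ (((x ⇒ x) · ¬x) ⇒ (y + x)) = 5 ⇒ 0 = 0
This gives 0 ≠ 5.

No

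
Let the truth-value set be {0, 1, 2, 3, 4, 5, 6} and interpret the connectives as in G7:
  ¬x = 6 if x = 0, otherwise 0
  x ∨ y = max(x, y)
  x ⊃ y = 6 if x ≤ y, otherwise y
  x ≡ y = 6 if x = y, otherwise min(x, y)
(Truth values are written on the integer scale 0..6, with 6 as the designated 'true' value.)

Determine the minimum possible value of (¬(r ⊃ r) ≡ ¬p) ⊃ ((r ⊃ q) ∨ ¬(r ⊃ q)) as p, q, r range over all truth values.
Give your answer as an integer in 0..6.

1

Take p = 1, q = 1, r = 2:
r ⊃ r = 2 ⊃ 2 = 6
¬(r ⊃ r) = ¬6 = 0
¬p = ¬1 = 0
¬(r ⊃ r) ≡ ¬p = 0 ≡ 0 = 6
r ⊃ q = 2 ⊃ 1 = 1
r ⊃ q = 2 ⊃ 1 = 1
¬(r ⊃ q) = ¬1 = 0
(r ⊃ q) ∨ ¬(r ⊃ q) = 1 ∨ 0 = 1
(¬(r ⊃ r) ≡ ¬p) ⊃ ((r ⊃ q) ∨ ¬(r ⊃ q)) = 6 ⊃ 1 = 1
No assignment yields a value below 1, so this is the minimum.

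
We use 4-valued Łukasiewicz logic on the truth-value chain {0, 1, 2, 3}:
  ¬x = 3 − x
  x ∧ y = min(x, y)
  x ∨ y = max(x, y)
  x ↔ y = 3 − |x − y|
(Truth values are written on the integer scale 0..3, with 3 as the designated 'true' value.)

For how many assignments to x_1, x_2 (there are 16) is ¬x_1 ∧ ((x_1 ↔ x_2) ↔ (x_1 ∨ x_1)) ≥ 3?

x_1 = 0, x_2 = 0 ↦ 0  <
x_1 = 0, x_2 = 1 ↦ 1  <
x_1 = 0, x_2 = 2 ↦ 2  <
x_1 = 0, x_2 = 3 ↦ 3  ≥
x_1 = 1, x_2 = 0 ↦ 2  <
x_1 = 1, x_2 = 1 ↦ 1  <
x_1 = 1, x_2 = 2 ↦ 2  <
x_1 = 1, x_2 = 3 ↦ 2  <
x_1 = 2, x_2 = 0 ↦ 1  <
x_1 = 2, x_2 = 1 ↦ 1  <
x_1 = 2, x_2 = 2 ↦ 1  <
x_1 = 2, x_2 = 3 ↦ 1  <
x_1 = 3, x_2 = 0 ↦ 0  <
x_1 = 3, x_2 = 1 ↦ 0  <
x_1 = 3, x_2 = 2 ↦ 0  <
x_1 = 3, x_2 = 3 ↦ 0  <
So 1 of the 16 assignments meets the threshold.

1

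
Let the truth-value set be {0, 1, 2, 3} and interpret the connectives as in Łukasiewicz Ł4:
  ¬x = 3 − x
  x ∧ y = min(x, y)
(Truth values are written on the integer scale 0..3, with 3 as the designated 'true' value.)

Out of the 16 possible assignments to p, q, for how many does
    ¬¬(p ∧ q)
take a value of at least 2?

4

p = 0, q = 0 ↦ 0  <
p = 0, q = 1 ↦ 0  <
p = 0, q = 2 ↦ 0  <
p = 0, q = 3 ↦ 0  <
p = 1, q = 0 ↦ 0  <
p = 1, q = 1 ↦ 1  <
p = 1, q = 2 ↦ 1  <
p = 1, q = 3 ↦ 1  <
p = 2, q = 0 ↦ 0  <
p = 2, q = 1 ↦ 1  <
p = 2, q = 2 ↦ 2  ≥
p = 2, q = 3 ↦ 2  ≥
p = 3, q = 0 ↦ 0  <
p = 3, q = 1 ↦ 1  <
p = 3, q = 2 ↦ 2  ≥
p = 3, q = 3 ↦ 3  ≥
So 4 of the 16 assignments meet the threshold.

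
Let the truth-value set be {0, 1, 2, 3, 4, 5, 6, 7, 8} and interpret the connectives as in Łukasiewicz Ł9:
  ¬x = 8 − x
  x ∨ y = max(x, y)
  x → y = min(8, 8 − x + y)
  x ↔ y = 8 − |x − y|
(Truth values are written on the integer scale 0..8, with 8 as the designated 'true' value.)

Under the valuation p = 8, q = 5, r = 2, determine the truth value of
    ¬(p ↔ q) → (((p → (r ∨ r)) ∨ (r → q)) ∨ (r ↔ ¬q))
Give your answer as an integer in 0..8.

8

p ↔ q = 8 ↔ 5 = 5
¬(p ↔ q) = ¬5 = 3
r ∨ r = 2 ∨ 2 = 2
p → (r ∨ r) = 8 → 2 = 2
r → q = 2 → 5 = 8
(p → (r ∨ r)) ∨ (r → q) = 2 ∨ 8 = 8
¬q = ¬5 = 3
r ↔ ¬q = 2 ↔ 3 = 7
((p → (r ∨ r)) ∨ (r → q)) ∨ (r ↔ ¬q) = 8 ∨ 7 = 8
¬(p ↔ q) → (((p → (r ∨ r)) ∨ (r → q)) ∨ (r ↔ ¬q)) = 3 → 8 = 8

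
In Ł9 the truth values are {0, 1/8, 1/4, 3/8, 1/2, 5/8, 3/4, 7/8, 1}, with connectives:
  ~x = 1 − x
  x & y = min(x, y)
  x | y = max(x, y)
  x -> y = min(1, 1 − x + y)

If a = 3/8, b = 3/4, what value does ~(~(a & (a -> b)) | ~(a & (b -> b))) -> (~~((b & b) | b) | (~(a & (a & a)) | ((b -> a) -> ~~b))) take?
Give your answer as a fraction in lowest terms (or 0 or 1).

1

a -> b = 3/8 -> 3/4 = 1
a & (a -> b) = 3/8 & 1 = 3/8
~(a & (a -> b)) = ~3/8 = 5/8
b -> b = 3/4 -> 3/4 = 1
a & (b -> b) = 3/8 & 1 = 3/8
~(a & (b -> b)) = ~3/8 = 5/8
~(a & (a -> b)) | ~(a & (b -> b)) = 5/8 | 5/8 = 5/8
~(~(a & (a -> b)) | ~(a & (b -> b))) = ~5/8 = 3/8
b & b = 3/4 & 3/4 = 3/4
(b & b) | b = 3/4 | 3/4 = 3/4
~((b & b) | b) = ~3/4 = 1/4
~~((b & b) | b) = ~1/4 = 3/4
a & a = 3/8 & 3/8 = 3/8
a & (a & a) = 3/8 & 3/8 = 3/8
~(a & (a & a)) = ~3/8 = 5/8
b -> a = 3/4 -> 3/8 = 5/8
~b = ~3/4 = 1/4
~~b = ~1/4 = 3/4
(b -> a) -> ~~b = 5/8 -> 3/4 = 1
~(a & (a & a)) | ((b -> a) -> ~~b) = 5/8 | 1 = 1
~~((b & b) | b) | (~(a & (a & a)) | ((b -> a) -> ~~b)) = 3/4 | 1 = 1
~(~(a & (a -> b)) | ~(a & (b -> b))) -> (~~((b & b) | b) | (~(a & (a & a)) | ((b -> a) -> ~~b))) = 3/8 -> 1 = 1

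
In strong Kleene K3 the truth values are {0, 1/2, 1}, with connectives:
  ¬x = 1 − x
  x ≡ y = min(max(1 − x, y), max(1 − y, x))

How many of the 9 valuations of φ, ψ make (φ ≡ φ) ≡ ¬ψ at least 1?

2

φ = 0, ψ = 0 ↦ 1  ≥
φ = 0, ψ = 1/2 ↦ 1/2  <
φ = 0, ψ = 1 ↦ 0  <
φ = 1/2, ψ = 0 ↦ 1/2  <
φ = 1/2, ψ = 1/2 ↦ 1/2  <
φ = 1/2, ψ = 1 ↦ 1/2  <
φ = 1, ψ = 0 ↦ 1  ≥
φ = 1, ψ = 1/2 ↦ 1/2  <
φ = 1, ψ = 1 ↦ 0  <
So 2 of the 9 assignments meet the threshold.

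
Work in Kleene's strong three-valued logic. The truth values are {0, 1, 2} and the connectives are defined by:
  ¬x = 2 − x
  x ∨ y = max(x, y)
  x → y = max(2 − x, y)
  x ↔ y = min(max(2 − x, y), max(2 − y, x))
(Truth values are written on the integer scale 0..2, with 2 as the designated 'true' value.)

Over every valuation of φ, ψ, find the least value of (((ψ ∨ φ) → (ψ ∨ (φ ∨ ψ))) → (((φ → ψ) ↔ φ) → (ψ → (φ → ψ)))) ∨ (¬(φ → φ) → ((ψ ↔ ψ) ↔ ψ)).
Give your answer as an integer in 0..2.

Take φ = 1, ψ = 1:
ψ ∨ φ = 1 ∨ 1 = 1
φ ∨ ψ = 1 ∨ 1 = 1
ψ ∨ (φ ∨ ψ) = 1 ∨ 1 = 1
(ψ ∨ φ) → (ψ ∨ (φ ∨ ψ)) = 1 → 1 = 1
φ → ψ = 1 → 1 = 1
(φ → ψ) ↔ φ = 1 ↔ 1 = 1
φ → ψ = 1 → 1 = 1
ψ → (φ → ψ) = 1 → 1 = 1
((φ → ψ) ↔ φ) → (ψ → (φ → ψ)) = 1 → 1 = 1
((ψ ∨ φ) → (ψ ∨ (φ ∨ ψ))) → (((φ → ψ) ↔ φ) → (ψ → (φ → ψ))) = 1 → 1 = 1
φ → φ = 1 → 1 = 1
¬(φ → φ) = ¬1 = 1
ψ ↔ ψ = 1 ↔ 1 = 1
(ψ ↔ ψ) ↔ ψ = 1 ↔ 1 = 1
¬(φ → φ) → ((ψ ↔ ψ) ↔ ψ) = 1 → 1 = 1
(((ψ ∨ φ) → (ψ ∨ (φ ∨ ψ))) → (((φ → ψ) ↔ φ) → (ψ → (φ → ψ)))) ∨ (¬(φ → φ) → ((ψ ↔ ψ) ↔ ψ)) = 1 ∨ 1 = 1
No assignment yields a value below 1, so this is the minimum.

1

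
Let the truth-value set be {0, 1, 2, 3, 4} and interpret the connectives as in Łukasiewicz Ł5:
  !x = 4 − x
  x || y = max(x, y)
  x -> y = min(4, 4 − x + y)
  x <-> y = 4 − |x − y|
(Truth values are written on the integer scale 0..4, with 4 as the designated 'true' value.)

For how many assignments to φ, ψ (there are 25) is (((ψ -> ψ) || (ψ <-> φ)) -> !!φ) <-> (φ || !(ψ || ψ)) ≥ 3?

value 4: 15 assignments (counts)
value 3: 4 assignments (counts)
value 2: 3 assignments
value 1: 2 assignments
value 0: 1 assignment
So 19 of the 25 assignments meet the threshold.

19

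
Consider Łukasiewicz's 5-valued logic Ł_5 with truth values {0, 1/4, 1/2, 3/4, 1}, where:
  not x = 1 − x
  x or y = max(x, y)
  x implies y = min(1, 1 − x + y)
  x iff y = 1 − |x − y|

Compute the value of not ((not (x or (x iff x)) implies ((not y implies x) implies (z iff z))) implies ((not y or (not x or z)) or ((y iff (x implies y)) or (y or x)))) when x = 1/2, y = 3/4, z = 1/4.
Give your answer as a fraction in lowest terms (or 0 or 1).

x iff x = 1/2 iff 1/2 = 1
x or (x iff x) = 1/2 or 1 = 1
not (x or (x iff x)) = not 1 = 0
not y = not 3/4 = 1/4
not y implies x = 1/4 implies 1/2 = 1
z iff z = 1/4 iff 1/4 = 1
(not y implies x) implies (z iff z) = 1 implies 1 = 1
not (x or (x iff x)) implies ((not y implies x) implies (z iff z)) = 0 implies 1 = 1
not y = not 3/4 = 1/4
not x = not 1/2 = 1/2
not x or z = 1/2 or 1/4 = 1/2
not y or (not x or z) = 1/4 or 1/2 = 1/2
x implies y = 1/2 implies 3/4 = 1
y iff (x implies y) = 3/4 iff 1 = 3/4
y or x = 3/4 or 1/2 = 3/4
(y iff (x implies y)) or (y or x) = 3/4 or 3/4 = 3/4
(not y or (not x or z)) or ((y iff (x implies y)) or (y or x)) = 1/2 or 3/4 = 3/4
(not (x or (x iff x)) implies ((not y implies x) implies (z iff z))) implies ((not y or (not x or z)) or ((y iff (x implies y)) or (y or x))) = 1 implies 3/4 = 3/4
not ((not (x or (x iff x)) implies ((not y implies x) implies (z iff z))) implies ((not y or (not x or z)) or ((y iff (x implies y)) or (y or x)))) = not 3/4 = 1/4

1/4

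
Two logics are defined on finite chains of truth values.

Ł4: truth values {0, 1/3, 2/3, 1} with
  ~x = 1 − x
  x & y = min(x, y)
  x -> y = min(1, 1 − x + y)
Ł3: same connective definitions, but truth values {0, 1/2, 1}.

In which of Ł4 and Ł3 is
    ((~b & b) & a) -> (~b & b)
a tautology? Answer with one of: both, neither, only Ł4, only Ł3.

both

In Ł4: every assignment gives 1 — tautology.
In Ł3: every assignment gives 1 — tautology.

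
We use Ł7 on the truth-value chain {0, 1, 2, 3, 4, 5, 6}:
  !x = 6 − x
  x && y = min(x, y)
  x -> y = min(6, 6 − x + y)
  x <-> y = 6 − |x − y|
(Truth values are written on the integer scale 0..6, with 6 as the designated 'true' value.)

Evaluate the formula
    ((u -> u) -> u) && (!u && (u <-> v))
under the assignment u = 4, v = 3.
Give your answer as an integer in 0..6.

2

u -> u = 4 -> 4 = 6
(u -> u) -> u = 6 -> 4 = 4
!u = !4 = 2
u <-> v = 4 <-> 3 = 5
!u && (u <-> v) = 2 && 5 = 2
((u -> u) -> u) && (!u && (u <-> v)) = 4 && 2 = 2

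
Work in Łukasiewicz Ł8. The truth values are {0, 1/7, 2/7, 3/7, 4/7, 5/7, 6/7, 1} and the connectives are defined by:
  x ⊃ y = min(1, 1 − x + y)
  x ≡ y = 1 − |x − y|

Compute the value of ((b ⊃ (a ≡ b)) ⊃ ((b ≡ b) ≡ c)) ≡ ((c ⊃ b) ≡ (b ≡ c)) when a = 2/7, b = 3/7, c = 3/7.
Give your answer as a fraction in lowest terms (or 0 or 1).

3/7

a ≡ b = 2/7 ≡ 3/7 = 6/7
b ⊃ (a ≡ b) = 3/7 ⊃ 6/7 = 1
b ≡ b = 3/7 ≡ 3/7 = 1
(b ≡ b) ≡ c = 1 ≡ 3/7 = 3/7
(b ⊃ (a ≡ b)) ⊃ ((b ≡ b) ≡ c) = 1 ⊃ 3/7 = 3/7
c ⊃ b = 3/7 ⊃ 3/7 = 1
b ≡ c = 3/7 ≡ 3/7 = 1
(c ⊃ b) ≡ (b ≡ c) = 1 ≡ 1 = 1
((b ⊃ (a ≡ b)) ⊃ ((b ≡ b) ≡ c)) ≡ ((c ⊃ b) ≡ (b ≡ c)) = 3/7 ≡ 1 = 3/7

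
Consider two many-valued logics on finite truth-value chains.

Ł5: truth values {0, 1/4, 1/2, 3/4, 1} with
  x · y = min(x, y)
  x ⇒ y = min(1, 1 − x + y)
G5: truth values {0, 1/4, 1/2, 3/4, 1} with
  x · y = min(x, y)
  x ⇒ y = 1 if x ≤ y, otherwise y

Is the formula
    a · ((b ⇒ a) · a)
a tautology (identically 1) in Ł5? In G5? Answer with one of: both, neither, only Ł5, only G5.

In Ł5: at a = 0, b = 0 the value is 0 — not a tautology.
In G5: at a = 0, b = 0 the value is 0 — not a tautology.

neither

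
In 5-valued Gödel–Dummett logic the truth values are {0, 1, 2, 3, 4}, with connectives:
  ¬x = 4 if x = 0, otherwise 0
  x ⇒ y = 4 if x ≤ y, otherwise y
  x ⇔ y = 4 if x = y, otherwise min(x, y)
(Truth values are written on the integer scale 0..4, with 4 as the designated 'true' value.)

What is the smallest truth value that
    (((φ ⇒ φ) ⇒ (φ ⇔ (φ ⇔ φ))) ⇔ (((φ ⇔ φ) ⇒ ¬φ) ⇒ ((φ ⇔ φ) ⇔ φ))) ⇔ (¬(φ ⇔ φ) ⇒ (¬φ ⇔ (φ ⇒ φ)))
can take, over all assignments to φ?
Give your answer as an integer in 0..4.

1

Take φ = 1:
φ ⇒ φ = 1 ⇒ 1 = 4
φ ⇔ φ = 1 ⇔ 1 = 4
φ ⇔ (φ ⇔ φ) = 1 ⇔ 4 = 1
(φ ⇒ φ) ⇒ (φ ⇔ (φ ⇔ φ)) = 4 ⇒ 1 = 1
φ ⇔ φ = 1 ⇔ 1 = 4
¬φ = ¬1 = 0
(φ ⇔ φ) ⇒ ¬φ = 4 ⇒ 0 = 0
φ ⇔ φ = 1 ⇔ 1 = 4
(φ ⇔ φ) ⇔ φ = 4 ⇔ 1 = 1
((φ ⇔ φ) ⇒ ¬φ) ⇒ ((φ ⇔ φ) ⇔ φ) = 0 ⇒ 1 = 4
((φ ⇒ φ) ⇒ (φ ⇔ (φ ⇔ φ))) ⇔ (((φ ⇔ φ) ⇒ ¬φ) ⇒ ((φ ⇔ φ) ⇔ φ)) = 1 ⇔ 4 = 1
φ ⇔ φ = 1 ⇔ 1 = 4
¬(φ ⇔ φ) = ¬4 = 0
¬φ = ¬1 = 0
φ ⇒ φ = 1 ⇒ 1 = 4
¬φ ⇔ (φ ⇒ φ) = 0 ⇔ 4 = 0
¬(φ ⇔ φ) ⇒ (¬φ ⇔ (φ ⇒ φ)) = 0 ⇒ 0 = 4
(((φ ⇒ φ) ⇒ (φ ⇔ (φ ⇔ φ))) ⇔ (((φ ⇔ φ) ⇒ ¬φ) ⇒ ((φ ⇔ φ) ⇔ φ))) ⇔ (¬(φ ⇔ φ) ⇒ (¬φ ⇔ (φ ⇒ φ))) = 1 ⇔ 4 = 1
No assignment yields a value below 1, so this is the minimum.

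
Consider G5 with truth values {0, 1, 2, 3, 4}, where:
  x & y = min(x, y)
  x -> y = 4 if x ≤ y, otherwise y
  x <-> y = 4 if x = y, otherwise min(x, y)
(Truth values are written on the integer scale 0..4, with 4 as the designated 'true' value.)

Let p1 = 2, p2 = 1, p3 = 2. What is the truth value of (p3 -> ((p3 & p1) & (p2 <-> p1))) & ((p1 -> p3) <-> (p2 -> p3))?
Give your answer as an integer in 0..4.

p3 & p1 = 2 & 2 = 2
p2 <-> p1 = 1 <-> 2 = 1
(p3 & p1) & (p2 <-> p1) = 2 & 1 = 1
p3 -> ((p3 & p1) & (p2 <-> p1)) = 2 -> 1 = 1
p1 -> p3 = 2 -> 2 = 4
p2 -> p3 = 1 -> 2 = 4
(p1 -> p3) <-> (p2 -> p3) = 4 <-> 4 = 4
(p3 -> ((p3 & p1) & (p2 <-> p1))) & ((p1 -> p3) <-> (p2 -> p3)) = 1 & 4 = 1

1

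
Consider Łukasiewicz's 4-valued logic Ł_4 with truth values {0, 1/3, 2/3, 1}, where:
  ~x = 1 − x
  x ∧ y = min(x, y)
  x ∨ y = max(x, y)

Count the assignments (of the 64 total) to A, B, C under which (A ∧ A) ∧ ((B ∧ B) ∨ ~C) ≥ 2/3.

24

value 1: 7 assignments (counts)
value 2/3: 17 assignments (counts)
value 1/3: 21 assignments
value 0: 19 assignments
So 24 of the 64 assignments meet the threshold.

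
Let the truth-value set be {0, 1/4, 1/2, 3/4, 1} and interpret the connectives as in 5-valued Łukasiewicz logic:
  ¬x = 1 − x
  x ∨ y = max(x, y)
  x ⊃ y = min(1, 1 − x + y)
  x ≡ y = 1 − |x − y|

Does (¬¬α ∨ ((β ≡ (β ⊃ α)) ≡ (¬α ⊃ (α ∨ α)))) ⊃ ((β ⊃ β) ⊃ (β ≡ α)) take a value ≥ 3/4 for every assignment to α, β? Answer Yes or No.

Counterexample: take α = 0, β = 1.
¬α = ¬0 = 1
¬¬α = ¬1 = 0
β ⊃ α = 1 ⊃ 0 = 0
β ≡ (β ⊃ α) = 1 ≡ 0 = 0
¬α = ¬0 = 1
α ∨ α = 0 ∨ 0 = 0
¬α ⊃ (α ∨ α) = 1 ⊃ 0 = 0
(β ≡ (β ⊃ α)) ≡ (¬α ⊃ (α ∨ α)) = 0 ≡ 0 = 1
¬¬α ∨ ((β ≡ (β ⊃ α)) ≡ (¬α ⊃ (α ∨ α))) = 0 ∨ 1 = 1
β ⊃ β = 1 ⊃ 1 = 1
β ≡ α = 1 ≡ 0 = 0
(β ⊃ β) ⊃ (β ≡ α) = 1 ⊃ 0 = 0
(¬¬α ∨ ((β ≡ (β ⊃ α)) ≡ (¬α ⊃ (α ∨ α)))) ⊃ ((β ⊃ β) ⊃ (β ≡ α)) = 1 ⊃ 0 = 0
This gives 0, which is below 3/4.

No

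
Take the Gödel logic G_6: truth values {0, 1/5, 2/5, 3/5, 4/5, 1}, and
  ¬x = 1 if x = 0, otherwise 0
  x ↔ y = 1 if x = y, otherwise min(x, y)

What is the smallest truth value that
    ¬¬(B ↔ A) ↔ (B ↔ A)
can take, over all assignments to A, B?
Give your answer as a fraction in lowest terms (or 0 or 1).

1/5

Take A = 1/5, B = 2/5:
B ↔ A = 2/5 ↔ 1/5 = 1/5
¬(B ↔ A) = ¬1/5 = 0
¬¬(B ↔ A) = ¬0 = 1
B ↔ A = 2/5 ↔ 1/5 = 1/5
¬¬(B ↔ A) ↔ (B ↔ A) = 1 ↔ 1/5 = 1/5
No assignment yields a value below 1/5, so this is the minimum.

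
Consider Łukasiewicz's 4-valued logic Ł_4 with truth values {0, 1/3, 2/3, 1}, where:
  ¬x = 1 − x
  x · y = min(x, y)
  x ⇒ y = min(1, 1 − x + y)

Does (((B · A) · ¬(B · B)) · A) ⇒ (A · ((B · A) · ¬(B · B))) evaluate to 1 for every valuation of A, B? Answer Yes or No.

A = 0, B = 0 ↦ 1
A = 0, B = 1/3 ↦ 1
A = 0, B = 2/3 ↦ 1
A = 0, B = 1 ↦ 1
A = 1/3, B = 0 ↦ 1
A = 1/3, B = 1/3 ↦ 1
A = 1/3, B = 2/3 ↦ 1
A = 1/3, B = 1 ↦ 1
A = 2/3, B = 0 ↦ 1
A = 2/3, B = 1/3 ↦ 1
A = 2/3, B = 2/3 ↦ 1
A = 2/3, B = 1 ↦ 1
A = 1, B = 0 ↦ 1
A = 1, B = 1/3 ↦ 1
A = 1, B = 2/3 ↦ 1
A = 1, B = 1 ↦ 1
Every assignment gives a value ≥ 1.

Yes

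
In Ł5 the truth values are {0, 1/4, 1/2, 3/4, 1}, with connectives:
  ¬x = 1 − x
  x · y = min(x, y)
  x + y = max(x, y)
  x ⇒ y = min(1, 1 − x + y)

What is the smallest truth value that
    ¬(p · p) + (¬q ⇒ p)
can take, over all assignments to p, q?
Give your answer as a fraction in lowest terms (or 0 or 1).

Take p = 1/2, q = 0:
p · p = 1/2 · 1/2 = 1/2
¬(p · p) = ¬1/2 = 1/2
¬q = ¬0 = 1
¬q ⇒ p = 1 ⇒ 1/2 = 1/2
¬(p · p) + (¬q ⇒ p) = 1/2 + 1/2 = 1/2
No assignment yields a value below 1/2, so this is the minimum.

1/2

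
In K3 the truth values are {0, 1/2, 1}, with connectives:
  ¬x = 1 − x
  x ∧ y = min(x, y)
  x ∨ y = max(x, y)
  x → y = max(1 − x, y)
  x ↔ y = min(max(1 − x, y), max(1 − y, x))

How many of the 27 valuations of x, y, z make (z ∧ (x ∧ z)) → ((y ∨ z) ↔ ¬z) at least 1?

value 1: 15 assignments (counts)
value 1/2: 9 assignments
value 0: 3 assignments
So 15 of the 27 assignments meet the threshold.

15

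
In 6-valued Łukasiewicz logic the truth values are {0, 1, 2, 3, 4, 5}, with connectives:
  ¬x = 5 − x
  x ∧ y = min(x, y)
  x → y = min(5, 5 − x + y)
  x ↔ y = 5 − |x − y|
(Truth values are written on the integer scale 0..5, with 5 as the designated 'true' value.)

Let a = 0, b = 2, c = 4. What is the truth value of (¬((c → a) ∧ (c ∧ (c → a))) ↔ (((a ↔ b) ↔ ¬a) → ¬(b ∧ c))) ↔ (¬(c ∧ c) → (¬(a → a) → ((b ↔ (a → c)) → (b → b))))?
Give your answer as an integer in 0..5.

c → a = 4 → 0 = 1
c → a = 4 → 0 = 1
c ∧ (c → a) = 4 ∧ 1 = 1
(c → a) ∧ (c ∧ (c → a)) = 1 ∧ 1 = 1
¬((c → a) ∧ (c ∧ (c → a))) = ¬1 = 4
a ↔ b = 0 ↔ 2 = 3
¬a = ¬0 = 5
(a ↔ b) ↔ ¬a = 3 ↔ 5 = 3
b ∧ c = 2 ∧ 4 = 2
¬(b ∧ c) = ¬2 = 3
((a ↔ b) ↔ ¬a) → ¬(b ∧ c) = 3 → 3 = 5
¬((c → a) ∧ (c ∧ (c → a))) ↔ (((a ↔ b) ↔ ¬a) → ¬(b ∧ c)) = 4 ↔ 5 = 4
c ∧ c = 4 ∧ 4 = 4
¬(c ∧ c) = ¬4 = 1
a → a = 0 → 0 = 5
¬(a → a) = ¬5 = 0
a → c = 0 → 4 = 5
b ↔ (a → c) = 2 ↔ 5 = 2
b → b = 2 → 2 = 5
(b ↔ (a → c)) → (b → b) = 2 → 5 = 5
¬(a → a) → ((b ↔ (a → c)) → (b → b)) = 0 → 5 = 5
¬(c ∧ c) → (¬(a → a) → ((b ↔ (a → c)) → (b → b))) = 1 → 5 = 5
(¬((c → a) ∧ (c ∧ (c → a))) ↔ (((a ↔ b) ↔ ¬a) → ¬(b ∧ c))) ↔ (¬(c ∧ c) → (¬(a → a) → ((b ↔ (a → c)) → (b → b)))) = 4 ↔ 5 = 4

4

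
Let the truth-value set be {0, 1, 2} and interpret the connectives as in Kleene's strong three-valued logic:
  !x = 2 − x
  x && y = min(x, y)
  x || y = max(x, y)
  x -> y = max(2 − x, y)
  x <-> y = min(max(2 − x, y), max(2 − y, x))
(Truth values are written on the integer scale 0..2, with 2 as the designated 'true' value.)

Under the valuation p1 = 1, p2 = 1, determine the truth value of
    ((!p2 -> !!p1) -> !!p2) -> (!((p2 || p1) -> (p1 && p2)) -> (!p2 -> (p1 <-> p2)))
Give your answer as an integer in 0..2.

1

!p2 = !1 = 1
!p1 = !1 = 1
!!p1 = !1 = 1
!p2 -> !!p1 = 1 -> 1 = 1
!p2 = !1 = 1
!!p2 = !1 = 1
(!p2 -> !!p1) -> !!p2 = 1 -> 1 = 1
p2 || p1 = 1 || 1 = 1
p1 && p2 = 1 && 1 = 1
(p2 || p1) -> (p1 && p2) = 1 -> 1 = 1
!((p2 || p1) -> (p1 && p2)) = !1 = 1
!p2 = !1 = 1
p1 <-> p2 = 1 <-> 1 = 1
!p2 -> (p1 <-> p2) = 1 -> 1 = 1
!((p2 || p1) -> (p1 && p2)) -> (!p2 -> (p1 <-> p2)) = 1 -> 1 = 1
((!p2 -> !!p1) -> !!p2) -> (!((p2 || p1) -> (p1 && p2)) -> (!p2 -> (p1 <-> p2))) = 1 -> 1 = 1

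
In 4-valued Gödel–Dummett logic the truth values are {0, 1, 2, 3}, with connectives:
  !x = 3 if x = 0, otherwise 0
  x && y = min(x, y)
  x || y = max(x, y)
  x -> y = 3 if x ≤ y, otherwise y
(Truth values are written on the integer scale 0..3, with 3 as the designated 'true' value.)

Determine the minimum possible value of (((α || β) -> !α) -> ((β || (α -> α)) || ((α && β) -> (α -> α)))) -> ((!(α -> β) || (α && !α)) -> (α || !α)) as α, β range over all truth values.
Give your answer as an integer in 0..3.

Take α = 1, β = 0:
α || β = 1 || 0 = 1
!α = !1 = 0
(α || β) -> !α = 1 -> 0 = 0
α -> α = 1 -> 1 = 3
β || (α -> α) = 0 || 3 = 3
α && β = 1 && 0 = 0
α -> α = 1 -> 1 = 3
(α && β) -> (α -> α) = 0 -> 3 = 3
(β || (α -> α)) || ((α && β) -> (α -> α)) = 3 || 3 = 3
((α || β) -> !α) -> ((β || (α -> α)) || ((α && β) -> (α -> α))) = 0 -> 3 = 3
α -> β = 1 -> 0 = 0
!(α -> β) = !0 = 3
!α = !1 = 0
α && !α = 1 && 0 = 0
!(α -> β) || (α && !α) = 3 || 0 = 3
!α = !1 = 0
α || !α = 1 || 0 = 1
(!(α -> β) || (α && !α)) -> (α || !α) = 3 -> 1 = 1
(((α || β) -> !α) -> ((β || (α -> α)) || ((α && β) -> (α -> α)))) -> ((!(α -> β) || (α && !α)) -> (α || !α)) = 3 -> 1 = 1
No assignment yields a value below 1, so this is the minimum.

1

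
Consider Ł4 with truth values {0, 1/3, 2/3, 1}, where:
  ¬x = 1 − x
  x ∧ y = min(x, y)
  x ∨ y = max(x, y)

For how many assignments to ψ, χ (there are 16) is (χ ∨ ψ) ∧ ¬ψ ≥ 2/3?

ψ = 0, χ = 0 ↦ 0  <
ψ = 0, χ = 1/3 ↦ 1/3  <
ψ = 0, χ = 2/3 ↦ 2/3  ≥
ψ = 0, χ = 1 ↦ 1  ≥
ψ = 1/3, χ = 0 ↦ 1/3  <
ψ = 1/3, χ = 1/3 ↦ 1/3  <
ψ = 1/3, χ = 2/3 ↦ 2/3  ≥
ψ = 1/3, χ = 1 ↦ 2/3  ≥
ψ = 2/3, χ = 0 ↦ 1/3  <
ψ = 2/3, χ = 1/3 ↦ 1/3  <
ψ = 2/3, χ = 2/3 ↦ 1/3  <
ψ = 2/3, χ = 1 ↦ 1/3  <
ψ = 1, χ = 0 ↦ 0  <
ψ = 1, χ = 1/3 ↦ 0  <
ψ = 1, χ = 2/3 ↦ 0  <
ψ = 1, χ = 1 ↦ 0  <
So 4 of the 16 assignments meet the threshold.

4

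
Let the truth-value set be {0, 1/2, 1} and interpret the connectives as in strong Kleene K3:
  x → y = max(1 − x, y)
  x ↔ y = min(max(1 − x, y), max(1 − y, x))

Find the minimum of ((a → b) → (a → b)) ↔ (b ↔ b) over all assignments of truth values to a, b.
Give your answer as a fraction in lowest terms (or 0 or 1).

Take a = 0, b = 1/2:
a → b = 0 → 1/2 = 1
a → b = 0 → 1/2 = 1
(a → b) → (a → b) = 1 → 1 = 1
b ↔ b = 1/2 ↔ 1/2 = 1/2
((a → b) → (a → b)) ↔ (b ↔ b) = 1 ↔ 1/2 = 1/2
No assignment yields a value below 1/2, so this is the minimum.

1/2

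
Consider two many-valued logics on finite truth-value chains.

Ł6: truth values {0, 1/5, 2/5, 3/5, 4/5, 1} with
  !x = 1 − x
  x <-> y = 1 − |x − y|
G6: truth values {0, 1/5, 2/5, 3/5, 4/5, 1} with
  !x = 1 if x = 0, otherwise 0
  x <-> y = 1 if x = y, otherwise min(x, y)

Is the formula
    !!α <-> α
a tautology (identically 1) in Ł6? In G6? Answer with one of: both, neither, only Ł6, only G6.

In Ł6: every assignment gives 1 — tautology.
In G6: at α = 1/5 the value is 1/5 — not a tautology.

only Ł6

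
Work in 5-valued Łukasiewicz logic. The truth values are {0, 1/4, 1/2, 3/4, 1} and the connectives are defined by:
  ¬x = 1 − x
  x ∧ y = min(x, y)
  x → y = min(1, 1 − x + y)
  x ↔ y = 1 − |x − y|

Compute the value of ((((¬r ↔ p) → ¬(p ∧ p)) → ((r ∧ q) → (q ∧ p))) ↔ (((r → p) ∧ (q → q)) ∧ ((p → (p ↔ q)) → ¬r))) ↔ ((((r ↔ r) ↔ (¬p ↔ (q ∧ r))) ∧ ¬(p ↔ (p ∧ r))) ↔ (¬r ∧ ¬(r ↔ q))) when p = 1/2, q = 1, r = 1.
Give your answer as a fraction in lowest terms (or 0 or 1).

¬r = ¬1 = 0
¬r ↔ p = 0 ↔ 1/2 = 1/2
p ∧ p = 1/2 ∧ 1/2 = 1/2
¬(p ∧ p) = ¬1/2 = 1/2
(¬r ↔ p) → ¬(p ∧ p) = 1/2 → 1/2 = 1
r ∧ q = 1 ∧ 1 = 1
q ∧ p = 1 ∧ 1/2 = 1/2
(r ∧ q) → (q ∧ p) = 1 → 1/2 = 1/2
((¬r ↔ p) → ¬(p ∧ p)) → ((r ∧ q) → (q ∧ p)) = 1 → 1/2 = 1/2
r → p = 1 → 1/2 = 1/2
q → q = 1 → 1 = 1
(r → p) ∧ (q → q) = 1/2 ∧ 1 = 1/2
p ↔ q = 1/2 ↔ 1 = 1/2
p → (p ↔ q) = 1/2 → 1/2 = 1
¬r = ¬1 = 0
(p → (p ↔ q)) → ¬r = 1 → 0 = 0
((r → p) ∧ (q → q)) ∧ ((p → (p ↔ q)) → ¬r) = 1/2 ∧ 0 = 0
(((¬r ↔ p) → ¬(p ∧ p)) → ((r ∧ q) → (q ∧ p))) ↔ (((r → p) ∧ (q → q)) ∧ ((p → (p ↔ q)) → ¬r)) = 1/2 ↔ 0 = 1/2
r ↔ r = 1 ↔ 1 = 1
¬p = ¬1/2 = 1/2
q ∧ r = 1 ∧ 1 = 1
¬p ↔ (q ∧ r) = 1/2 ↔ 1 = 1/2
(r ↔ r) ↔ (¬p ↔ (q ∧ r)) = 1 ↔ 1/2 = 1/2
p ∧ r = 1/2 ∧ 1 = 1/2
p ↔ (p ∧ r) = 1/2 ↔ 1/2 = 1
¬(p ↔ (p ∧ r)) = ¬1 = 0
((r ↔ r) ↔ (¬p ↔ (q ∧ r))) ∧ ¬(p ↔ (p ∧ r)) = 1/2 ∧ 0 = 0
¬r = ¬1 = 0
r ↔ q = 1 ↔ 1 = 1
¬(r ↔ q) = ¬1 = 0
¬r ∧ ¬(r ↔ q) = 0 ∧ 0 = 0
(((r ↔ r) ↔ (¬p ↔ (q ∧ r))) ∧ ¬(p ↔ (p ∧ r))) ↔ (¬r ∧ ¬(r ↔ q)) = 0 ↔ 0 = 1
((((¬r ↔ p) → ¬(p ∧ p)) → ((r ∧ q) → (q ∧ p))) ↔ (((r → p) ∧ (q → q)) ∧ ((p → (p ↔ q)) → ¬r))) ↔ ((((r ↔ r) ↔ (¬p ↔ (q ∧ r))) ∧ ¬(p ↔ (p ∧ r))) ↔ (¬r ∧ ¬(r ↔ q))) = 1/2 ↔ 1 = 1/2

1/2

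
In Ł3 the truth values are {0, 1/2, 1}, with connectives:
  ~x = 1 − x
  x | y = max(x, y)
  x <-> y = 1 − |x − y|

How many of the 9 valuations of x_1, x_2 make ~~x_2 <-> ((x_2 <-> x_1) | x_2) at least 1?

x_1 = 0, x_2 = 0 ↦ 0  <
x_1 = 0, x_2 = 1/2 ↦ 1  ≥
x_1 = 0, x_2 = 1 ↦ 1  ≥
x_1 = 1/2, x_2 = 0 ↦ 1/2  <
x_1 = 1/2, x_2 = 1/2 ↦ 1/2  <
x_1 = 1/2, x_2 = 1 ↦ 1  ≥
x_1 = 1, x_2 = 0 ↦ 1  ≥
x_1 = 1, x_2 = 1/2 ↦ 1  ≥
x_1 = 1, x_2 = 1 ↦ 1  ≥
So 6 of the 9 assignments meet the threshold.

6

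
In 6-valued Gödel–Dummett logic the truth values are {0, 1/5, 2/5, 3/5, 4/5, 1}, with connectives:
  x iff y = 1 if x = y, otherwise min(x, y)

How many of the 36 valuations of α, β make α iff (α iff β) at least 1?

16

value 1: 16 assignments (counts)
value 4/5: 2 assignments
value 3/5: 3 assignments
value 2/5: 4 assignments
value 1/5: 5 assignments
value 0: 6 assignments
So 16 of the 36 assignments meet the threshold.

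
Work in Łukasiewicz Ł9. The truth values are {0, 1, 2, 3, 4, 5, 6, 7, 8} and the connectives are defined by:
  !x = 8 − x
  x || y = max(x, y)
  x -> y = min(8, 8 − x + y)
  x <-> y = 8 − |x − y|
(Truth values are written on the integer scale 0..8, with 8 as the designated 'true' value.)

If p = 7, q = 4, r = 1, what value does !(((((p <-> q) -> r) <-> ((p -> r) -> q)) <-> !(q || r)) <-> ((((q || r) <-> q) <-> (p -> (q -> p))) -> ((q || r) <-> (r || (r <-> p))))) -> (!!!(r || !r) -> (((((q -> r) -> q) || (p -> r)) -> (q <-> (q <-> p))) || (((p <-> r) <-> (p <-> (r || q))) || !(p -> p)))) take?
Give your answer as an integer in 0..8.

8

p <-> q = 7 <-> 4 = 5
(p <-> q) -> r = 5 -> 1 = 4
p -> r = 7 -> 1 = 2
(p -> r) -> q = 2 -> 4 = 8
((p <-> q) -> r) <-> ((p -> r) -> q) = 4 <-> 8 = 4
q || r = 4 || 1 = 4
!(q || r) = !4 = 4
(((p <-> q) -> r) <-> ((p -> r) -> q)) <-> !(q || r) = 4 <-> 4 = 8
q || r = 4 || 1 = 4
(q || r) <-> q = 4 <-> 4 = 8
q -> p = 4 -> 7 = 8
p -> (q -> p) = 7 -> 8 = 8
((q || r) <-> q) <-> (p -> (q -> p)) = 8 <-> 8 = 8
q || r = 4 || 1 = 4
r <-> p = 1 <-> 7 = 2
r || (r <-> p) = 1 || 2 = 2
(q || r) <-> (r || (r <-> p)) = 4 <-> 2 = 6
(((q || r) <-> q) <-> (p -> (q -> p))) -> ((q || r) <-> (r || (r <-> p))) = 8 -> 6 = 6
((((p <-> q) -> r) <-> ((p -> r) -> q)) <-> !(q || r)) <-> ((((q || r) <-> q) <-> (p -> (q -> p))) -> ((q || r) <-> (r || (r <-> p)))) = 8 <-> 6 = 6
!(((((p <-> q) -> r) <-> ((p -> r) -> q)) <-> !(q || r)) <-> ((((q || r) <-> q) <-> (p -> (q -> p))) -> ((q || r) <-> (r || (r <-> p))))) = !6 = 2
!r = !1 = 7
r || !r = 1 || 7 = 7
!(r || !r) = !7 = 1
!!(r || !r) = !1 = 7
!!!(r || !r) = !7 = 1
q -> r = 4 -> 1 = 5
(q -> r) -> q = 5 -> 4 = 7
p -> r = 7 -> 1 = 2
((q -> r) -> q) || (p -> r) = 7 || 2 = 7
q <-> p = 4 <-> 7 = 5
q <-> (q <-> p) = 4 <-> 5 = 7
(((q -> r) -> q) || (p -> r)) -> (q <-> (q <-> p)) = 7 -> 7 = 8
p <-> r = 7 <-> 1 = 2
r || q = 1 || 4 = 4
p <-> (r || q) = 7 <-> 4 = 5
(p <-> r) <-> (p <-> (r || q)) = 2 <-> 5 = 5
p -> p = 7 -> 7 = 8
!(p -> p) = !8 = 0
((p <-> r) <-> (p <-> (r || q))) || !(p -> p) = 5 || 0 = 5
((((q -> r) -> q) || (p -> r)) -> (q <-> (q <-> p))) || (((p <-> r) <-> (p <-> (r || q))) || !(p -> p)) = 8 || 5 = 8
!!!(r || !r) -> (((((q -> r) -> q) || (p -> r)) -> (q <-> (q <-> p))) || (((p <-> r) <-> (p <-> (r || q))) || !(p -> p))) = 1 -> 8 = 8
!(((((p <-> q) -> r) <-> ((p -> r) -> q)) <-> !(q || r)) <-> ((((q || r) <-> q) <-> (p -> (q -> p))) -> ((q || r) <-> (r || (r <-> p))))) -> (!!!(r || !r) -> (((((q -> r) -> q) || (p -> r)) -> (q <-> (q <-> p))) || (((p <-> r) <-> (p <-> (r || q))) || !(p -> p)))) = 2 -> 8 = 8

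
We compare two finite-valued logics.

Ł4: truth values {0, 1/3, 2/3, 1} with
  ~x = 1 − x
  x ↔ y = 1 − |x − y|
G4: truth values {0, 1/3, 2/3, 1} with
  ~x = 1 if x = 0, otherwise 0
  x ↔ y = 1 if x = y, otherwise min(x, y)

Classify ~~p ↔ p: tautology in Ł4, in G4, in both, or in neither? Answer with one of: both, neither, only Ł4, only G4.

In Ł4: every assignment gives 1 — tautology.
In G4: at p = 1/3 the value is 1/3 — not a tautology.

only Ł4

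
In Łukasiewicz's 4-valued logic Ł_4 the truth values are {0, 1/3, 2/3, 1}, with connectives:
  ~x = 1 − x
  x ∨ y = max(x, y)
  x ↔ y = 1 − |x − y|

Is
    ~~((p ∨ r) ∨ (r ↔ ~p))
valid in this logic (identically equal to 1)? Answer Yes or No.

No

Counterexample: take p = 0, r = 0.
p ∨ r = 0 ∨ 0 = 0
~p = ~0 = 1
r ↔ ~p = 0 ↔ 1 = 0
(p ∨ r) ∨ (r ↔ ~p) = 0 ∨ 0 = 0
~((p ∨ r) ∨ (r ↔ ~p)) = ~0 = 1
~~((p ∨ r) ∨ (r ↔ ~p)) = ~1 = 0
This gives 0 ≠ 1.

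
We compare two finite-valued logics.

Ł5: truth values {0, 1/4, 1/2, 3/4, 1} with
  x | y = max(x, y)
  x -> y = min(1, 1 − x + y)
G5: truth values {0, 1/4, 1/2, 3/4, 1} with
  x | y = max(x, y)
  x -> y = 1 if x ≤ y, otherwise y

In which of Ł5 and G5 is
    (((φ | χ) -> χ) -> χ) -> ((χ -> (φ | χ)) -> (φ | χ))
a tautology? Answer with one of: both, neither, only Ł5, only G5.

In Ł5: every assignment gives 1 — tautology.
In G5: at φ = 1/4, χ = 0 the value is 1/4 — not a tautology.

only Ł5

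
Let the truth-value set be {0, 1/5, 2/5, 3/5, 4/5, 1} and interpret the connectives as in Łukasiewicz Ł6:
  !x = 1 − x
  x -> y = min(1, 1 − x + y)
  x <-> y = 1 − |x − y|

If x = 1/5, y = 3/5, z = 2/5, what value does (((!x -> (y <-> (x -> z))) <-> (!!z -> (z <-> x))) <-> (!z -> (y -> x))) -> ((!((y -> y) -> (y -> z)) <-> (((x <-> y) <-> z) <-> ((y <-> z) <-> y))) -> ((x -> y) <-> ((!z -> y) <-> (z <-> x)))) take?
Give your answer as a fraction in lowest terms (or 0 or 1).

1

!x = !1/5 = 4/5
x -> z = 1/5 -> 2/5 = 1
y <-> (x -> z) = 3/5 <-> 1 = 3/5
!x -> (y <-> (x -> z)) = 4/5 -> 3/5 = 4/5
!z = !2/5 = 3/5
!!z = !3/5 = 2/5
z <-> x = 2/5 <-> 1/5 = 4/5
!!z -> (z <-> x) = 2/5 -> 4/5 = 1
(!x -> (y <-> (x -> z))) <-> (!!z -> (z <-> x)) = 4/5 <-> 1 = 4/5
!z = !2/5 = 3/5
y -> x = 3/5 -> 1/5 = 3/5
!z -> (y -> x) = 3/5 -> 3/5 = 1
((!x -> (y <-> (x -> z))) <-> (!!z -> (z <-> x))) <-> (!z -> (y -> x)) = 4/5 <-> 1 = 4/5
y -> y = 3/5 -> 3/5 = 1
y -> z = 3/5 -> 2/5 = 4/5
(y -> y) -> (y -> z) = 1 -> 4/5 = 4/5
!((y -> y) -> (y -> z)) = !4/5 = 1/5
x <-> y = 1/5 <-> 3/5 = 3/5
(x <-> y) <-> z = 3/5 <-> 2/5 = 4/5
y <-> z = 3/5 <-> 2/5 = 4/5
(y <-> z) <-> y = 4/5 <-> 3/5 = 4/5
((x <-> y) <-> z) <-> ((y <-> z) <-> y) = 4/5 <-> 4/5 = 1
!((y -> y) -> (y -> z)) <-> (((x <-> y) <-> z) <-> ((y <-> z) <-> y)) = 1/5 <-> 1 = 1/5
x -> y = 1/5 -> 3/5 = 1
!z = !2/5 = 3/5
!z -> y = 3/5 -> 3/5 = 1
z <-> x = 2/5 <-> 1/5 = 4/5
(!z -> y) <-> (z <-> x) = 1 <-> 4/5 = 4/5
(x -> y) <-> ((!z -> y) <-> (z <-> x)) = 1 <-> 4/5 = 4/5
(!((y -> y) -> (y -> z)) <-> (((x <-> y) <-> z) <-> ((y <-> z) <-> y))) -> ((x -> y) <-> ((!z -> y) <-> (z <-> x))) = 1/5 -> 4/5 = 1
(((!x -> (y <-> (x -> z))) <-> (!!z -> (z <-> x))) <-> (!z -> (y -> x))) -> ((!((y -> y) -> (y -> z)) <-> (((x <-> y) <-> z) <-> ((y <-> z) <-> y))) -> ((x -> y) <-> ((!z -> y) <-> (z <-> x)))) = 4/5 -> 1 = 1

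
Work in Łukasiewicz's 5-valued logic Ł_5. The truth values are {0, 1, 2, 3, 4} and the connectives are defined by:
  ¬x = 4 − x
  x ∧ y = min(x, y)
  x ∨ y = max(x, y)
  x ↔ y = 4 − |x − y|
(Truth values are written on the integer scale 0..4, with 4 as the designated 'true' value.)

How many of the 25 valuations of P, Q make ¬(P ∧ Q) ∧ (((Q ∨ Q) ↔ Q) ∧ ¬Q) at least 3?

value 4: 5 assignments (counts)
value 3: 5 assignments (counts)
value 2: 5 assignments
value 1: 5 assignments
value 0: 5 assignments
So 10 of the 25 assignments meet the threshold.

10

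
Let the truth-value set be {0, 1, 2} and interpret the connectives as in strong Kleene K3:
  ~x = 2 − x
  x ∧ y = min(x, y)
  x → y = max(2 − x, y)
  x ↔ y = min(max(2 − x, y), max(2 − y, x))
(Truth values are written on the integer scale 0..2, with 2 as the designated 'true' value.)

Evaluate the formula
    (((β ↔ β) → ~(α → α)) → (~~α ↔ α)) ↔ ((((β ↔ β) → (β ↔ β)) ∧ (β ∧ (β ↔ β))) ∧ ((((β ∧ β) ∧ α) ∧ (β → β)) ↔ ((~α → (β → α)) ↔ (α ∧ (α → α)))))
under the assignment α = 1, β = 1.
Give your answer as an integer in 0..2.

1

β ↔ β = 1 ↔ 1 = 1
α → α = 1 → 1 = 1
~(α → α) = ~1 = 1
(β ↔ β) → ~(α → α) = 1 → 1 = 1
~α = ~1 = 1
~~α = ~1 = 1
~~α ↔ α = 1 ↔ 1 = 1
((β ↔ β) → ~(α → α)) → (~~α ↔ α) = 1 → 1 = 1
β ↔ β = 1 ↔ 1 = 1
β ↔ β = 1 ↔ 1 = 1
(β ↔ β) → (β ↔ β) = 1 → 1 = 1
β ↔ β = 1 ↔ 1 = 1
β ∧ (β ↔ β) = 1 ∧ 1 = 1
((β ↔ β) → (β ↔ β)) ∧ (β ∧ (β ↔ β)) = 1 ∧ 1 = 1
β ∧ β = 1 ∧ 1 = 1
(β ∧ β) ∧ α = 1 ∧ 1 = 1
β → β = 1 → 1 = 1
((β ∧ β) ∧ α) ∧ (β → β) = 1 ∧ 1 = 1
~α = ~1 = 1
β → α = 1 → 1 = 1
~α → (β → α) = 1 → 1 = 1
α → α = 1 → 1 = 1
α ∧ (α → α) = 1 ∧ 1 = 1
(~α → (β → α)) ↔ (α ∧ (α → α)) = 1 ↔ 1 = 1
(((β ∧ β) ∧ α) ∧ (β → β)) ↔ ((~α → (β → α)) ↔ (α ∧ (α → α))) = 1 ↔ 1 = 1
(((β ↔ β) → (β ↔ β)) ∧ (β ∧ (β ↔ β))) ∧ ((((β ∧ β) ∧ α) ∧ (β → β)) ↔ ((~α → (β → α)) ↔ (α ∧ (α → α)))) = 1 ∧ 1 = 1
(((β ↔ β) → ~(α → α)) → (~~α ↔ α)) ↔ ((((β ↔ β) → (β ↔ β)) ∧ (β ∧ (β ↔ β))) ∧ ((((β ∧ β) ∧ α) ∧ (β → β)) ↔ ((~α → (β → α)) ↔ (α ∧ (α → α))))) = 1 ↔ 1 = 1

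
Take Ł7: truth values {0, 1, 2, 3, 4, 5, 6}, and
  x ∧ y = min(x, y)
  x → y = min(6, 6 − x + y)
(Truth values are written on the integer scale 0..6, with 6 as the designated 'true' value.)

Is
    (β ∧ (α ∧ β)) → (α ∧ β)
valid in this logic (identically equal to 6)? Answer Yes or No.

Yes

At α = 6, β = 2, for instance:
α ∧ β = 6 ∧ 2 = 2
β ∧ (α ∧ β) = 2 ∧ 2 = 2
(β ∧ (α ∧ β)) → (α ∧ β) = 2 → 2 = 6
and checking the remaining 48 assignments likewise gives ≥ 6 in every case.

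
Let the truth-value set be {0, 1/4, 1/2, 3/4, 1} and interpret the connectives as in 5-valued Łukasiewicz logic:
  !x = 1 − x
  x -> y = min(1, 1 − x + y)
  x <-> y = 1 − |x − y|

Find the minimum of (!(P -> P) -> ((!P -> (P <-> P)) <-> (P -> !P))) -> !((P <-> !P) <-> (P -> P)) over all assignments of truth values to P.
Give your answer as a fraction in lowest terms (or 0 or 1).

0

Take P = 1/2:
P -> P = 1/2 -> 1/2 = 1
!(P -> P) = !1 = 0
!P = !1/2 = 1/2
P <-> P = 1/2 <-> 1/2 = 1
!P -> (P <-> P) = 1/2 -> 1 = 1
!P = !1/2 = 1/2
P -> !P = 1/2 -> 1/2 = 1
(!P -> (P <-> P)) <-> (P -> !P) = 1 <-> 1 = 1
!(P -> P) -> ((!P -> (P <-> P)) <-> (P -> !P)) = 0 -> 1 = 1
!P = !1/2 = 1/2
P <-> !P = 1/2 <-> 1/2 = 1
P -> P = 1/2 -> 1/2 = 1
(P <-> !P) <-> (P -> P) = 1 <-> 1 = 1
!((P <-> !P) <-> (P -> P)) = !1 = 0
(!(P -> P) -> ((!P -> (P <-> P)) <-> (P -> !P))) -> !((P <-> !P) <-> (P -> P)) = 1 -> 0 = 0
No assignment yields a value below 0, so this is the minimum.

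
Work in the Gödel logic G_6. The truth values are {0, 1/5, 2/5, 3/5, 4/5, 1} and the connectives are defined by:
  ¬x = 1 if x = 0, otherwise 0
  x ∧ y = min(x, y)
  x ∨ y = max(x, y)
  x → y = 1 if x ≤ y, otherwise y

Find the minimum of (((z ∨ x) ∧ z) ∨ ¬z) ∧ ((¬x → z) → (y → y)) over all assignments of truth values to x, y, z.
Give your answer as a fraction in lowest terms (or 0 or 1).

1/5

Take x = 0, y = 0, z = 1/5:
z ∨ x = 1/5 ∨ 0 = 1/5
(z ∨ x) ∧ z = 1/5 ∧ 1/5 = 1/5
¬z = ¬1/5 = 0
((z ∨ x) ∧ z) ∨ ¬z = 1/5 ∨ 0 = 1/5
¬x = ¬0 = 1
¬x → z = 1 → 1/5 = 1/5
y → y = 0 → 0 = 1
(¬x → z) → (y → y) = 1/5 → 1 = 1
(((z ∨ x) ∧ z) ∨ ¬z) ∧ ((¬x → z) → (y → y)) = 1/5 ∧ 1 = 1/5
No assignment yields a value below 1/5, so this is the minimum.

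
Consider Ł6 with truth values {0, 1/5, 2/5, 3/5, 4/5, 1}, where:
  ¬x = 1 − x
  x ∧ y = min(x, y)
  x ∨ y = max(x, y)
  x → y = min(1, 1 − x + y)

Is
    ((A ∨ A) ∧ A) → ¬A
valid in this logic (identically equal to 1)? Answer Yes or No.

No

Counterexample: take A = 3/5.
A ∨ A = 3/5 ∨ 3/5 = 3/5
(A ∨ A) ∧ A = 3/5 ∧ 3/5 = 3/5
¬A = ¬3/5 = 2/5
((A ∨ A) ∧ A) → ¬A = 3/5 → 2/5 = 4/5
This gives 4/5 ≠ 1.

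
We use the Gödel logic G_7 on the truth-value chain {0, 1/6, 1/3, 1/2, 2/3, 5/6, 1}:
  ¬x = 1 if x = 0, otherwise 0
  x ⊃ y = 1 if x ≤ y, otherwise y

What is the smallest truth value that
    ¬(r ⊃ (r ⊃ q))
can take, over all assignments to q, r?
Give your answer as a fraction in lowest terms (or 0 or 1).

Take q = 0, r = 0:
r ⊃ q = 0 ⊃ 0 = 1
r ⊃ (r ⊃ q) = 0 ⊃ 1 = 1
¬(r ⊃ (r ⊃ q)) = ¬1 = 0
No assignment yields a value below 0, so this is the minimum.

0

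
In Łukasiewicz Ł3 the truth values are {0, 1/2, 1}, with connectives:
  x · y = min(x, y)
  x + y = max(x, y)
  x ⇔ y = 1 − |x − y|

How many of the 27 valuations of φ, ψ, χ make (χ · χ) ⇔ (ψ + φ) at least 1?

value 1: 9 assignments (counts)
value 1/2: 12 assignments
value 0: 6 assignments
So 9 of the 27 assignments meet the threshold.

9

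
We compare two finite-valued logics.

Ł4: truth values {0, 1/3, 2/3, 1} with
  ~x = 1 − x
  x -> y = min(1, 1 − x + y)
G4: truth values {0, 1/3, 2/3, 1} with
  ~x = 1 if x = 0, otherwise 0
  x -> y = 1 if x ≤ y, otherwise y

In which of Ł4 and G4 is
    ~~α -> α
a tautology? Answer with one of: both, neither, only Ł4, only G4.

In Ł4: every assignment gives 1 — tautology.
In G4: at α = 1/3 the value is 1/3 — not a tautology.

only Ł4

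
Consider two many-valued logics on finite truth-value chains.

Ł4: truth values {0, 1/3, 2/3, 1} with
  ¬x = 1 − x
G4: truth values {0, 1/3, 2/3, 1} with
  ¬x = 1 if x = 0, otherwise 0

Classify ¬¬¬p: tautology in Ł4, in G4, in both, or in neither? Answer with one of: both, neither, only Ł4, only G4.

In Ł4: at p = 1/3 the value is 2/3 — not a tautology.
In G4: at p = 1/3 the value is 0 — not a tautology.

neither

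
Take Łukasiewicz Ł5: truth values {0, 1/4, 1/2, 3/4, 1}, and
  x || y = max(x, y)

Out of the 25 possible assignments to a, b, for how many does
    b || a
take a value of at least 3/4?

value 1: 9 assignments (counts)
value 3/4: 7 assignments (counts)
value 1/2: 5 assignments
value 1/4: 3 assignments
value 0: 1 assignment
So 16 of the 25 assignments meet the threshold.

16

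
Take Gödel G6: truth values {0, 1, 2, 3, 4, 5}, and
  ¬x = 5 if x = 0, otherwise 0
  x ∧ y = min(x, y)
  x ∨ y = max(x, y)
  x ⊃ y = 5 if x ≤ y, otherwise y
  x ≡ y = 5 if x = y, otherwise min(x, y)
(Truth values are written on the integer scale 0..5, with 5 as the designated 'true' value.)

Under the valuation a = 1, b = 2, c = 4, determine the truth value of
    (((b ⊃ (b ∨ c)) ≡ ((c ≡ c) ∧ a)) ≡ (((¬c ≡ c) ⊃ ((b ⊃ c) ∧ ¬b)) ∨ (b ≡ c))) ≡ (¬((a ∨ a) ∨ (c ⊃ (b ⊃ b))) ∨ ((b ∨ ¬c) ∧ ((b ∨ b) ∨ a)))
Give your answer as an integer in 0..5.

b ∨ c = 2 ∨ 4 = 4
b ⊃ (b ∨ c) = 2 ⊃ 4 = 5
c ≡ c = 4 ≡ 4 = 5
(c ≡ c) ∧ a = 5 ∧ 1 = 1
(b ⊃ (b ∨ c)) ≡ ((c ≡ c) ∧ a) = 5 ≡ 1 = 1
¬c = ¬4 = 0
¬c ≡ c = 0 ≡ 4 = 0
b ⊃ c = 2 ⊃ 4 = 5
¬b = ¬2 = 0
(b ⊃ c) ∧ ¬b = 5 ∧ 0 = 0
(¬c ≡ c) ⊃ ((b ⊃ c) ∧ ¬b) = 0 ⊃ 0 = 5
b ≡ c = 2 ≡ 4 = 2
((¬c ≡ c) ⊃ ((b ⊃ c) ∧ ¬b)) ∨ (b ≡ c) = 5 ∨ 2 = 5
((b ⊃ (b ∨ c)) ≡ ((c ≡ c) ∧ a)) ≡ (((¬c ≡ c) ⊃ ((b ⊃ c) ∧ ¬b)) ∨ (b ≡ c)) = 1 ≡ 5 = 1
a ∨ a = 1 ∨ 1 = 1
b ⊃ b = 2 ⊃ 2 = 5
c ⊃ (b ⊃ b) = 4 ⊃ 5 = 5
(a ∨ a) ∨ (c ⊃ (b ⊃ b)) = 1 ∨ 5 = 5
¬((a ∨ a) ∨ (c ⊃ (b ⊃ b))) = ¬5 = 0
¬c = ¬4 = 0
b ∨ ¬c = 2 ∨ 0 = 2
b ∨ b = 2 ∨ 2 = 2
(b ∨ b) ∨ a = 2 ∨ 1 = 2
(b ∨ ¬c) ∧ ((b ∨ b) ∨ a) = 2 ∧ 2 = 2
¬((a ∨ a) ∨ (c ⊃ (b ⊃ b))) ∨ ((b ∨ ¬c) ∧ ((b ∨ b) ∨ a)) = 0 ∨ 2 = 2
(((b ⊃ (b ∨ c)) ≡ ((c ≡ c) ∧ a)) ≡ (((¬c ≡ c) ⊃ ((b ⊃ c) ∧ ¬b)) ∨ (b ≡ c))) ≡ (¬((a ∨ a) ∨ (c ⊃ (b ⊃ b))) ∨ ((b ∨ ¬c) ∧ ((b ∨ b) ∨ a))) = 1 ≡ 2 = 1

1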